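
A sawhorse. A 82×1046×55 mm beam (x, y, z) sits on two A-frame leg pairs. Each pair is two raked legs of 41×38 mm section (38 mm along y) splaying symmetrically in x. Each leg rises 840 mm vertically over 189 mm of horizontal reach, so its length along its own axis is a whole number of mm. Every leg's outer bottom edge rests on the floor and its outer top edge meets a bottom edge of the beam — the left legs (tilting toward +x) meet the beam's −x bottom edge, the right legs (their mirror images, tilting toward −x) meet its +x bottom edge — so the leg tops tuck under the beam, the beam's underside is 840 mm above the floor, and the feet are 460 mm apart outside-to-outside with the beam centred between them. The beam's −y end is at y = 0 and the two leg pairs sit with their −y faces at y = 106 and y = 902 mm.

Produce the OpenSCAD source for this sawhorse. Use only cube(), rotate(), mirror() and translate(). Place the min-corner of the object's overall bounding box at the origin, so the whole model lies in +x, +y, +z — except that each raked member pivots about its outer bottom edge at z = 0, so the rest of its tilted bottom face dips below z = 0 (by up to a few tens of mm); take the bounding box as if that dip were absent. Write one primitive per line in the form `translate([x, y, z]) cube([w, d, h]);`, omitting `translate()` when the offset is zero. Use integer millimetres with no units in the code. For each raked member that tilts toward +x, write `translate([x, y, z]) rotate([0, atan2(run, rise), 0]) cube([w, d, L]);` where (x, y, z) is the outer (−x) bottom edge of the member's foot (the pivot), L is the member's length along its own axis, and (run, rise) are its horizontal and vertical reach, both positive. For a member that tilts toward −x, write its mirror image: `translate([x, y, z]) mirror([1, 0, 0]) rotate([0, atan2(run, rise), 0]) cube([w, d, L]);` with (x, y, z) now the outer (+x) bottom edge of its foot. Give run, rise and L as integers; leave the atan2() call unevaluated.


// leg length = √(189² + 840²) = 861
// right-leg outer foot x = 2·189 + 82 = 460
// beam min-corner = (189, 0, 840)
translate([189, 0, 840]) cube([82, 1046, 55]);
translate([0, 106, 0]) rotate([0, atan2(189, 840), 0]) cube([41, 38, 861]);
translate([460, 106, 0]) mirror([1, 0, 0]) rotate([0, atan2(189, 840), 0]) cube([41, 38, 861]);
translate([0, 902, 0]) rotate([0, atan2(189, 840), 0]) cube([41, 38, 861]);
translate([460, 902, 0]) mirror([1, 0, 0]) rotate([0, atan2(189, 840), 0]) cube([41, 38, 861]);


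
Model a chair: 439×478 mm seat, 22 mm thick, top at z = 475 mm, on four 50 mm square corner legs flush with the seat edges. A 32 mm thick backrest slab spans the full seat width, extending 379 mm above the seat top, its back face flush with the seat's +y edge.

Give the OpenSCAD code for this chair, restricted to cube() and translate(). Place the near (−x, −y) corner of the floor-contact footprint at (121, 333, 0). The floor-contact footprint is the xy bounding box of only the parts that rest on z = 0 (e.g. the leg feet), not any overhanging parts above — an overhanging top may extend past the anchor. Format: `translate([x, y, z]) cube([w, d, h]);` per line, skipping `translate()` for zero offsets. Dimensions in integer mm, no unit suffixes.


translate([121, 333, 453]) cube([439, 478, 22]);
translate([121, 333, 0]) cube([50, 50, 453]);
translate([510, 333, 0]) cube([50, 50, 453]);
translate([121, 761, 0]) cube([50, 50, 453]);
translate([510, 761, 0]) cube([50, 50, 453]);
translate([121, 779, 475]) cube([439, 32, 379]);


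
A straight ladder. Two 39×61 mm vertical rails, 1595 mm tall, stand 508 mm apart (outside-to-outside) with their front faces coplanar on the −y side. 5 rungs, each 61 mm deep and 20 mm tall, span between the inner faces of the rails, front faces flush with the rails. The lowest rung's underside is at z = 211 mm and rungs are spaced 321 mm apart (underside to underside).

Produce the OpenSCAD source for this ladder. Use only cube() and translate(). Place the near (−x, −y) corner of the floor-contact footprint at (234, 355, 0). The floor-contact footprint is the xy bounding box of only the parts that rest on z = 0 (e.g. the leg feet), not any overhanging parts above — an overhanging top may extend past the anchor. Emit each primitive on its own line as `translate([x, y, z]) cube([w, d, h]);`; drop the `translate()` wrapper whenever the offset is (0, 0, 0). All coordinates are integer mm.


translate([234, 355, 0]) cube([39, 61, 1595]);
translate([703, 355, 0]) cube([39, 61, 1595]);
translate([273, 355, 211]) cube([430, 61, 20]);
translate([273, 355, 532]) cube([430, 61, 20]);
translate([273, 355, 853]) cube([430, 61, 20]);
translate([273, 355, 1174]) cube([430, 61, 20]);
translate([273, 355, 1495]) cube([430, 61, 20]);


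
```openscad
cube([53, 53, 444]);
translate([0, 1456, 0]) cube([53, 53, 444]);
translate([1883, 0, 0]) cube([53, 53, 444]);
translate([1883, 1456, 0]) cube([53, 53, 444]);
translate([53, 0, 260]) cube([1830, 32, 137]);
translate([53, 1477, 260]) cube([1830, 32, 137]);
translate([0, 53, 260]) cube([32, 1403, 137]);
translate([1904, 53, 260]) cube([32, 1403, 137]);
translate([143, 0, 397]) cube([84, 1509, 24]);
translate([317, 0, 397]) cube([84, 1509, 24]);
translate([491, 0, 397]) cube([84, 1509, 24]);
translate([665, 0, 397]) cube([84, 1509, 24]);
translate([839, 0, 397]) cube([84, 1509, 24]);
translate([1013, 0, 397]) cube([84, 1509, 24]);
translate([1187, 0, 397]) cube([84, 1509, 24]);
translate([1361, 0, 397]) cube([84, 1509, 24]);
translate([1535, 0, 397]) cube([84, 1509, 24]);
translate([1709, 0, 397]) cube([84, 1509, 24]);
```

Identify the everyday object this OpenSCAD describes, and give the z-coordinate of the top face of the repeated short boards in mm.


A bed frame. The slat-top height is 421 mm.

Four posts, four rails, and a row of slats — a bed frame. Slats sit on the rails at z = 260 + 137 = 397; with slat thickness 24, the top is 421 mm.


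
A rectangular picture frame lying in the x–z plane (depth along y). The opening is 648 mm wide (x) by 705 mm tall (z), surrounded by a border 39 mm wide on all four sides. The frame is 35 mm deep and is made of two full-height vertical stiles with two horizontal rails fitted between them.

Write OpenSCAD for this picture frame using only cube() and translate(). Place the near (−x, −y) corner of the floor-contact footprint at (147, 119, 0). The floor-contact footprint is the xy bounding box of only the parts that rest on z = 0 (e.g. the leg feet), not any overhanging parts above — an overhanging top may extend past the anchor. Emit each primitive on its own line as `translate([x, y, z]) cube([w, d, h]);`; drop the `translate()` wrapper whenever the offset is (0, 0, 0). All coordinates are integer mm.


translate([147, 119, 0]) cube([39, 35, 783]);
translate([834, 119, 0]) cube([39, 35, 783]);
translate([186, 119, 0]) cube([648, 35, 39]);
translate([186, 119, 744]) cube([648, 35, 39]);


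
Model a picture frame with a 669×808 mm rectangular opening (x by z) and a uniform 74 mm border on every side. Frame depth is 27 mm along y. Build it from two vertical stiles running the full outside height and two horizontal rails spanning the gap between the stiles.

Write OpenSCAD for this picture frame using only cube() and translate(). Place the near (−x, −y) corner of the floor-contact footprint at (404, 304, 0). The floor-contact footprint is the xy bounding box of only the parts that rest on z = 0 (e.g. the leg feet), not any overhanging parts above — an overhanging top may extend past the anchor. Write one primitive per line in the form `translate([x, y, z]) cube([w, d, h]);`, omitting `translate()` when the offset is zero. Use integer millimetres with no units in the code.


translate([404, 304, 0]) cube([74, 27, 956]);
translate([1147, 304, 0]) cube([74, 27, 956]);
translate([478, 304, 0]) cube([669, 27, 74]);
translate([478, 304, 882]) cube([669, 27, 74]);


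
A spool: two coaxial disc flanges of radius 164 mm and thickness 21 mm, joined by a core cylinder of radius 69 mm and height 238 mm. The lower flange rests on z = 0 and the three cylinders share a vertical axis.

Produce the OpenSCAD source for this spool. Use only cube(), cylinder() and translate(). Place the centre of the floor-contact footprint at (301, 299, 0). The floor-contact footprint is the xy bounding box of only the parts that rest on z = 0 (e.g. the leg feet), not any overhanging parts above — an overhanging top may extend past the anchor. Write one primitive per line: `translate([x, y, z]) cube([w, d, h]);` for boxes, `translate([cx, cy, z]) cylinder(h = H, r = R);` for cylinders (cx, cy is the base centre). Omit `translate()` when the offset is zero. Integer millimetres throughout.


translate([301, 299, 0]) cylinder(h = 21, r = 164);
translate([301, 299, 21]) cylinder(h = 238, r = 69);
translate([301, 299, 259]) cylinder(h = 21, r = 164);


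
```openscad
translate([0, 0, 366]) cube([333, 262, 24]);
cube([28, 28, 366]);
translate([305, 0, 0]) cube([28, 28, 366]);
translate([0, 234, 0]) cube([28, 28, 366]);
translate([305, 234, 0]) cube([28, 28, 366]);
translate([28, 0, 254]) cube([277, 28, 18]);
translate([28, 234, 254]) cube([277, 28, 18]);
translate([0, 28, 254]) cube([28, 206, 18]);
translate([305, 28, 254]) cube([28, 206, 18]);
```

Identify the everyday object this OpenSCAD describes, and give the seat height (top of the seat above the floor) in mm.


A stool. The seat height is 390 mm.

A 333×262×24 slab at z = 366 on four corner posts — a stool. The seat top is 366 + 24 = 390 mm.


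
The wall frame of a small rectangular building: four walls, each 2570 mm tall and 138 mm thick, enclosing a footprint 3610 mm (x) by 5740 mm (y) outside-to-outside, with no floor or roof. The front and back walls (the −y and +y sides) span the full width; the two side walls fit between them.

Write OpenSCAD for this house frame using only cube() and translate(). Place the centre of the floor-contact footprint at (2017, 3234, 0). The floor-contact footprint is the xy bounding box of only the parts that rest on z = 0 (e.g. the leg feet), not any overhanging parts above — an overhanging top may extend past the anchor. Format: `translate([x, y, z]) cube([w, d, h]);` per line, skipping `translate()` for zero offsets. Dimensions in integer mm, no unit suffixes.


translate([212, 364, 0]) cube([3610, 138, 2570]);
translate([212, 5966, 0]) cube([3610, 138, 2570]);
translate([212, 502, 0]) cube([138, 5464, 2570]);
translate([3684, 502, 0]) cube([138, 5464, 2570]);


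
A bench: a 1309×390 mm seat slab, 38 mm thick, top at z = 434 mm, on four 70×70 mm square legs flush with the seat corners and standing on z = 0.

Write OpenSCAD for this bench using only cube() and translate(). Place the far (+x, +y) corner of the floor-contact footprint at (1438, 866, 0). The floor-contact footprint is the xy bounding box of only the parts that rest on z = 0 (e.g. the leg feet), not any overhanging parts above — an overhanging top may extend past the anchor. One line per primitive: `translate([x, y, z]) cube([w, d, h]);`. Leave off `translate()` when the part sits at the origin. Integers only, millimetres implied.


translate([129, 476, 396]) cube([1309, 390, 38]);
translate([129, 476, 0]) cube([70, 70, 396]);
translate([129, 796, 0]) cube([70, 70, 396]);
translate([1368, 476, 0]) cube([70, 70, 396]);
translate([1368, 796, 0]) cube([70, 70, 396]);


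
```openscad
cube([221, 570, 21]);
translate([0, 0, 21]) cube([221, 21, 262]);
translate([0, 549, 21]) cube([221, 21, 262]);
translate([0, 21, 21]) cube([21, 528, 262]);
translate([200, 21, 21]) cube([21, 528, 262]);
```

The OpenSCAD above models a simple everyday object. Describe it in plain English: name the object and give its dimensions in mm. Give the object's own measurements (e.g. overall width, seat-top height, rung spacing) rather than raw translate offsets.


An open-topped rectangular box: outside dimensions 221×570×283 mm, with a uniform wall and base thickness of 21 mm. The base is a full 221×570 slab on the floor; four walls sit on top of the base. The front and back walls (the −y and +y sides) span the full width; the two side walls fit between them.


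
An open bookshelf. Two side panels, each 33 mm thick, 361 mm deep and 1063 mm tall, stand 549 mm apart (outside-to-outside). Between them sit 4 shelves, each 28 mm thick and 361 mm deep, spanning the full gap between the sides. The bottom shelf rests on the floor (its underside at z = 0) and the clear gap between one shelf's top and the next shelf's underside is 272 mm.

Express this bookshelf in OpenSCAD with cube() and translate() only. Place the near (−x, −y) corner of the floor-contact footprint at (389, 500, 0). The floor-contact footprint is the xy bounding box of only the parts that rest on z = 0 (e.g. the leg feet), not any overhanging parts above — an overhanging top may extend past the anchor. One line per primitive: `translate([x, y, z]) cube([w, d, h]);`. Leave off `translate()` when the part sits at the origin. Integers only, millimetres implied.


translate([389, 500, 0]) cube([33, 361, 1063]);
translate([905, 500, 0]) cube([33, 361, 1063]);
translate([422, 500, 0]) cube([483, 361, 28]);
translate([422, 500, 300]) cube([483, 361, 28]);
translate([422, 500, 600]) cube([483, 361, 28]);
translate([422, 500, 900]) cube([483, 361, 28]);


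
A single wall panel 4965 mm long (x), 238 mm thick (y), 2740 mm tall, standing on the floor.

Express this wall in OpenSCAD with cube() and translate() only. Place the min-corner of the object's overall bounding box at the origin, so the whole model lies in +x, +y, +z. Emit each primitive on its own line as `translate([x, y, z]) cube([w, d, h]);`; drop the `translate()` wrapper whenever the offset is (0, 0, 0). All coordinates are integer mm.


cube([4965, 238, 2740]);


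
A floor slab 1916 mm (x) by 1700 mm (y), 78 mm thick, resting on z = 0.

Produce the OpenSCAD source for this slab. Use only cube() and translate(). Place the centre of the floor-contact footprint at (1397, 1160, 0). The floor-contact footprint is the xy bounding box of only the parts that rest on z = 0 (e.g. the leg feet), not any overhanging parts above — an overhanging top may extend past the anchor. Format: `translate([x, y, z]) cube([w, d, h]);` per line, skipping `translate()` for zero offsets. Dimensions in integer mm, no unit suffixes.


translate([439, 310, 0]) cube([1916, 1700, 78]);


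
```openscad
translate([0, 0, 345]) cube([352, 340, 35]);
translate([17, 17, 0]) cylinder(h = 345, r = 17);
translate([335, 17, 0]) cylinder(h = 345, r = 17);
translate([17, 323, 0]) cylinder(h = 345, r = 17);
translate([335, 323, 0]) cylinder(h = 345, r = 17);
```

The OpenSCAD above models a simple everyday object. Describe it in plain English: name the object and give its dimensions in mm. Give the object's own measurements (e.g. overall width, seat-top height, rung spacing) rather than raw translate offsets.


A four-legged stool. The seat is a 352×340×35 mm slab whose top surface is at z = 380 mm; four round legs, each 34 mm in diameter, run from the floor (z = 0) to the underside of the seat, each leg's axis is inset half a diameter from the nearest pair of seat edges (so the leg's bounding box is flush with the corner).


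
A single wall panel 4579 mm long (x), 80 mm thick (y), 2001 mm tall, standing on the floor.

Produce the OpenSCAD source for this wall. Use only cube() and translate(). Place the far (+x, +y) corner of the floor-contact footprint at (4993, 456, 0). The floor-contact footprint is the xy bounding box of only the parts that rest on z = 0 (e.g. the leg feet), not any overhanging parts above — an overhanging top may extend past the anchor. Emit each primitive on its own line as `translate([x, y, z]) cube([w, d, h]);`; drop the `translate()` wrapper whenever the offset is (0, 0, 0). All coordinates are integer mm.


translate([414, 376, 0]) cube([4579, 80, 2001]);


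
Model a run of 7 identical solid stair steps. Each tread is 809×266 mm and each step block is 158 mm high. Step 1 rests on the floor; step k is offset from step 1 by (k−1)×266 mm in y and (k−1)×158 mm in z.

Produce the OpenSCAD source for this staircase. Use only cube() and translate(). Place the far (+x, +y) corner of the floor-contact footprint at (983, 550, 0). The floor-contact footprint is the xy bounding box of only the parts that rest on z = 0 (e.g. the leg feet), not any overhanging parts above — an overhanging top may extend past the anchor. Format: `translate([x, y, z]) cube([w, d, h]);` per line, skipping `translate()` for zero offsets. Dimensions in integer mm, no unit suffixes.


translate([174, 284, 0]) cube([809, 266, 158]);
translate([174, 550, 158]) cube([809, 266, 158]);
translate([174, 816, 316]) cube([809, 266, 158]);
translate([174, 1082, 474]) cube([809, 266, 158]);
translate([174, 1348, 632]) cube([809, 266, 158]);
translate([174, 1614, 790]) cube([809, 266, 158]);
translate([174, 1880, 948]) cube([809, 266, 158]);


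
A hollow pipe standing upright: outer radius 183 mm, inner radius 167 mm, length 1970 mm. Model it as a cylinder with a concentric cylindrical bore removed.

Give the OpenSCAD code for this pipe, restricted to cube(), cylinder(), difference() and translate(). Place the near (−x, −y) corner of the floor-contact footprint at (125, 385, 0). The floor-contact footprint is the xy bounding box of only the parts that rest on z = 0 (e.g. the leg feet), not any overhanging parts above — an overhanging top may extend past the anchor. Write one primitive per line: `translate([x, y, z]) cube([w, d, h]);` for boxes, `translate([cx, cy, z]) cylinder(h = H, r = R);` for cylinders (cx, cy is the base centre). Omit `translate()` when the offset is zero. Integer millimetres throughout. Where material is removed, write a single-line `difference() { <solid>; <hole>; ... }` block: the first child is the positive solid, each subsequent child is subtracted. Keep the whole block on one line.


difference() { translate([308, 568, 0]) cylinder(h = 1970, r = 183); translate([308, 568, 0]) cylinder(h = 1970, r = 167); }


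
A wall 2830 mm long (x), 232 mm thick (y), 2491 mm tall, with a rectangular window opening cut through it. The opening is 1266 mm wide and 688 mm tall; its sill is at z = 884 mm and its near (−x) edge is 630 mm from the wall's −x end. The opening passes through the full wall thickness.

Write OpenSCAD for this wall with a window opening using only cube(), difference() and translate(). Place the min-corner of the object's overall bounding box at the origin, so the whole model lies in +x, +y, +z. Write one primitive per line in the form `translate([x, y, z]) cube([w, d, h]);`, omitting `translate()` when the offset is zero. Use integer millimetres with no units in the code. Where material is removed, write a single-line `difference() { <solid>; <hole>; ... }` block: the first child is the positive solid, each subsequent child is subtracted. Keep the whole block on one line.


difference() { cube([2830, 232, 2491]); translate([630, 0, 884]) cube([1266, 232, 688]); }


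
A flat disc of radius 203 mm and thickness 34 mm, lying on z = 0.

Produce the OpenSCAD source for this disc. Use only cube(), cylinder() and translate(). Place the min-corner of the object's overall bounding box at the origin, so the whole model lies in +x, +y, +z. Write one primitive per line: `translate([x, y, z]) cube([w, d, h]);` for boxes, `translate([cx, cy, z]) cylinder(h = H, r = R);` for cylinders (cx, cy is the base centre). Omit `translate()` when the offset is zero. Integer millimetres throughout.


translate([203, 203, 0]) cylinder(h = 34, r = 203);


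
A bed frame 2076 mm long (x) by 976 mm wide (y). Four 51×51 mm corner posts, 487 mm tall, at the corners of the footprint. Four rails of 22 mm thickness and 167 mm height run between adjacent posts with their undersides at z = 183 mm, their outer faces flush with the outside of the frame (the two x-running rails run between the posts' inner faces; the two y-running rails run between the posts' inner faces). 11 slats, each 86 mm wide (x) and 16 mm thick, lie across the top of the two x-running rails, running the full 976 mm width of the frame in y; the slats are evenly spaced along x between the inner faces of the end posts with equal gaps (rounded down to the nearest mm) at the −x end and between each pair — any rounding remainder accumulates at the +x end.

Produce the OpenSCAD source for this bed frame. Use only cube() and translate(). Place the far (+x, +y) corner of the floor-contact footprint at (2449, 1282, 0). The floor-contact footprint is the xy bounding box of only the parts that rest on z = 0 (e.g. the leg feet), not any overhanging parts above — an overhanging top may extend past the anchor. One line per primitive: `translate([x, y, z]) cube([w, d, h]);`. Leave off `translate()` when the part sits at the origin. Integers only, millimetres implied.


translate([373, 306, 0]) cube([51, 51, 487]);
translate([373, 1231, 0]) cube([51, 51, 487]);
translate([2398, 306, 0]) cube([51, 51, 487]);
translate([2398, 1231, 0]) cube([51, 51, 487]);
translate([424, 306, 183]) cube([1974, 22, 167]);
translate([424, 1260, 183]) cube([1974, 22, 167]);
translate([373, 357, 183]) cube([22, 874, 167]);
translate([2427, 357, 183]) cube([22, 874, 167]);
translate([509, 306, 350]) cube([86, 976, 16]);
translate([680, 306, 350]) cube([86, 976, 16]);
translate([851, 306, 350]) cube([86, 976, 16]);
translate([1022, 306, 350]) cube([86, 976, 16]);
translate([1193, 306, 350]) cube([86, 976, 16]);
translate([1364, 306, 350]) cube([86, 976, 16]);
translate([1535, 306, 350]) cube([86, 976, 16]);
translate([1706, 306, 350]) cube([86, 976, 16]);
translate([1877, 306, 350]) cube([86, 976, 16]);
translate([2048, 306, 350]) cube([86, 976, 16]);
translate([2219, 306, 350]) cube([86, 976, 16]);


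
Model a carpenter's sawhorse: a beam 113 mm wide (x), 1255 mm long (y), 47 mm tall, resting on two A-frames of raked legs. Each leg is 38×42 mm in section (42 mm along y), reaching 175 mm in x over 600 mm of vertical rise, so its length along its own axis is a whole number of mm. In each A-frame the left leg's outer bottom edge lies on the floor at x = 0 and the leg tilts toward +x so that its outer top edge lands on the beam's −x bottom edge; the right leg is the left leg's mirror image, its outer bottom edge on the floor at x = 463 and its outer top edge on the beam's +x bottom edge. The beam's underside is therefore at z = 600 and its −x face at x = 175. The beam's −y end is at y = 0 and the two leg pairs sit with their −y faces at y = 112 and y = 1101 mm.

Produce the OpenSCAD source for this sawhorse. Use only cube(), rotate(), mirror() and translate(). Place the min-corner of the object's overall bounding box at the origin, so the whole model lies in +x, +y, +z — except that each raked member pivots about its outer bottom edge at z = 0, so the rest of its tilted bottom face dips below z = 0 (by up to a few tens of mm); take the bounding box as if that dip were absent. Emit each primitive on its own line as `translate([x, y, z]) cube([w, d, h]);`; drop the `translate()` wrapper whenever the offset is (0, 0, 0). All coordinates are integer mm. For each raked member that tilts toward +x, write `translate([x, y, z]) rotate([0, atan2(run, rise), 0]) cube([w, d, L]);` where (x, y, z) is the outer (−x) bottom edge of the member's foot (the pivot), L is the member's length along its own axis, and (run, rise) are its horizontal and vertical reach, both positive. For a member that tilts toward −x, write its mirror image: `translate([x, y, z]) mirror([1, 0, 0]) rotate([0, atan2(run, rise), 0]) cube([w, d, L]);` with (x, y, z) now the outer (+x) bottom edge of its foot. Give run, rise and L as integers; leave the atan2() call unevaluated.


// leg length = √(175² + 600²) = 625
// right-leg outer foot x = 2·175 + 113 = 463
// beam min-corner = (175, 0, 600)
translate([175, 0, 600]) cube([113, 1255, 47]);
translate([0, 112, 0]) rotate([0, atan2(175, 600), 0]) cube([38, 42, 625]);
translate([463, 112, 0]) mirror([1, 0, 0]) rotate([0, atan2(175, 600), 0]) cube([38, 42, 625]);
translate([0, 1101, 0]) rotate([0, atan2(175, 600), 0]) cube([38, 42, 625]);
translate([463, 1101, 0]) mirror([1, 0, 0]) rotate([0, atan2(175, 600), 0]) cube([38, 42, 625]);


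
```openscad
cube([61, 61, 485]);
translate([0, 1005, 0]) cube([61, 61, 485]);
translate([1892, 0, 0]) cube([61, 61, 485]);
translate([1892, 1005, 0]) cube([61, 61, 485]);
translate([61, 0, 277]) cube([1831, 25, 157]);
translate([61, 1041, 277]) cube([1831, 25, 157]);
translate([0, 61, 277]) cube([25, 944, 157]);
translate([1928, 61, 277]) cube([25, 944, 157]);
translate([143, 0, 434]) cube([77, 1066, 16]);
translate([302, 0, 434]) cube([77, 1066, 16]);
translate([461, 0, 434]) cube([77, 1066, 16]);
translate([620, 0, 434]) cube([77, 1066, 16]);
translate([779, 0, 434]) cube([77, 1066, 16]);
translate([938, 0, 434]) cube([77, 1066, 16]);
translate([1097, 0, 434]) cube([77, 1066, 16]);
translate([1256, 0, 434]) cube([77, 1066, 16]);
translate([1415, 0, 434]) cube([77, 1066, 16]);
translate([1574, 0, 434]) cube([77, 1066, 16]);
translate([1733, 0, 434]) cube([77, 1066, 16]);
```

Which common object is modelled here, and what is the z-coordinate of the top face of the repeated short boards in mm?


A bed frame. The slat-top height is 450 mm.

Four posts, four rails, and a row of slats — a bed frame. Slats sit on the rails at z = 277 + 157 = 434; with slat thickness 16, the top is 450 mm.


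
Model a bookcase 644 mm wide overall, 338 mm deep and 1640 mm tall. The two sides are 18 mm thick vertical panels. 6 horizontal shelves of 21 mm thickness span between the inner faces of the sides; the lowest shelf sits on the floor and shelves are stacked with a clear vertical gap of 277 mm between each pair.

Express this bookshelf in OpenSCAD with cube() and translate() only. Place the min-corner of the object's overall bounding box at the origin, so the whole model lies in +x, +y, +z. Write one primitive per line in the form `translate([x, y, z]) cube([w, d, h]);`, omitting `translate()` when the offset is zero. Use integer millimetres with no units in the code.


cube([18, 338, 1640]);
translate([626, 0, 0]) cube([18, 338, 1640]);
translate([18, 0, 0]) cube([608, 338, 21]);
translate([18, 0, 298]) cube([608, 338, 21]);
translate([18, 0, 596]) cube([608, 338, 21]);
translate([18, 0, 894]) cube([608, 338, 21]);
translate([18, 0, 1192]) cube([608, 338, 21]);
translate([18, 0, 1490]) cube([608, 338, 21]);


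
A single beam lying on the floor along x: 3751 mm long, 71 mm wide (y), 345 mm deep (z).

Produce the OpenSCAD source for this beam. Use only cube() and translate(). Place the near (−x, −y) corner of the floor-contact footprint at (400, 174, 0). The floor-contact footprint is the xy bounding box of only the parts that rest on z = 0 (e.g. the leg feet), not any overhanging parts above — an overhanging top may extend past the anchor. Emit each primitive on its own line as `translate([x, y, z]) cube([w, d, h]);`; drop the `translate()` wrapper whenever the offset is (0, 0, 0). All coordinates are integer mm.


translate([400, 174, 0]) cube([3751, 71, 345]);


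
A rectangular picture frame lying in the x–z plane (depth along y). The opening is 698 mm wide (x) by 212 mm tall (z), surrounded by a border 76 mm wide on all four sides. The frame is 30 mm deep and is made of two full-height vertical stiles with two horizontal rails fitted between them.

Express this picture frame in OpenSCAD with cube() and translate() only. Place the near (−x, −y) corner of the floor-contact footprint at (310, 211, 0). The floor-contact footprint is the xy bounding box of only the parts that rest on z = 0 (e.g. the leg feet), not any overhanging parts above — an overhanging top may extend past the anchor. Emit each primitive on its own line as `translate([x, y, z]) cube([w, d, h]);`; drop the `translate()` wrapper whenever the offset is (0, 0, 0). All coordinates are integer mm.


translate([310, 211, 0]) cube([76, 30, 364]);
translate([1084, 211, 0]) cube([76, 30, 364]);
translate([386, 211, 0]) cube([698, 30, 76]);
translate([386, 211, 288]) cube([698, 30, 76]);


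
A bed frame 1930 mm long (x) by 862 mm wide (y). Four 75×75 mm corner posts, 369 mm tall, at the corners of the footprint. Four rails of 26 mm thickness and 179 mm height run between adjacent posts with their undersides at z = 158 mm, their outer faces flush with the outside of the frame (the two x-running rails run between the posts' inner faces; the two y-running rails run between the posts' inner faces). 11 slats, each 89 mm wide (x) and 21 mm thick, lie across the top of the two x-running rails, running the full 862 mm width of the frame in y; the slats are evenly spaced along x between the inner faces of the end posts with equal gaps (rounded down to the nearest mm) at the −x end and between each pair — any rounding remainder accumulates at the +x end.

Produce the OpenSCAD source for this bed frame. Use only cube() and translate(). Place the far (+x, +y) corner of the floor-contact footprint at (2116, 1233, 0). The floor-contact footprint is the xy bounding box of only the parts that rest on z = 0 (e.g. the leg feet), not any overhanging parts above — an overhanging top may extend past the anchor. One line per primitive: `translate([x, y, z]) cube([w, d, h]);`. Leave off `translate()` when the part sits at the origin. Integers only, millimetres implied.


// slat z = rail_z + rail_h = 158 + 179 = 337
// slat gap = ⌊(1780 − 11·89) / 12⌋ = 66
translate([186, 371, 0]) cube([75, 75, 369]);
translate([186, 1158, 0]) cube([75, 75, 369]);
translate([2041, 371, 0]) cube([75, 75, 369]);
translate([2041, 1158, 0]) cube([75, 75, 369]);
translate([261, 371, 158]) cube([1780, 26, 179]);
translate([261, 1207, 158]) cube([1780, 26, 179]);
translate([186, 446, 158]) cube([26, 712, 179]);
translate([2090, 446, 158]) cube([26, 712, 179]);
translate([327, 371, 337]) cube([89, 862, 21]);
translate([482, 371, 337]) cube([89, 862, 21]);
translate([637, 371, 337]) cube([89, 862, 21]);
translate([792, 371, 337]) cube([89, 862, 21]);
translate([947, 371, 337]) cube([89, 862, 21]);
translate([1102, 371, 337]) cube([89, 862, 21]);
translate([1257, 371, 337]) cube([89, 862, 21]);
translate([1412, 371, 337]) cube([89, 862, 21]);
translate([1567, 371, 337]) cube([89, 862, 21]);
translate([1722, 371, 337]) cube([89, 862, 21]);
translate([1877, 371, 337]) cube([89, 862, 21]);


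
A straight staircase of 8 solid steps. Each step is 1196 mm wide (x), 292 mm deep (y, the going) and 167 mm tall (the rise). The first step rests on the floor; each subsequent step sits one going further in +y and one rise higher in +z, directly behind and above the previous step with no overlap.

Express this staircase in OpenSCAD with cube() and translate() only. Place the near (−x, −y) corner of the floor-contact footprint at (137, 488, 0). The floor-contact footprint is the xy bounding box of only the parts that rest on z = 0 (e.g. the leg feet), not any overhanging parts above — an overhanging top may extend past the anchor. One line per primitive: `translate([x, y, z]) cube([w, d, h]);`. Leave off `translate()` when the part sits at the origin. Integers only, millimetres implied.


translate([137, 488, 0]) cube([1196, 292, 167]);
translate([137, 780, 167]) cube([1196, 292, 167]);
translate([137, 1072, 334]) cube([1196, 292, 167]);
translate([137, 1364, 501]) cube([1196, 292, 167]);
translate([137, 1656, 668]) cube([1196, 292, 167]);
translate([137, 1948, 835]) cube([1196, 292, 167]);
translate([137, 2240, 1002]) cube([1196, 292, 167]);
translate([137, 2532, 1169]) cube([1196, 292, 167]);


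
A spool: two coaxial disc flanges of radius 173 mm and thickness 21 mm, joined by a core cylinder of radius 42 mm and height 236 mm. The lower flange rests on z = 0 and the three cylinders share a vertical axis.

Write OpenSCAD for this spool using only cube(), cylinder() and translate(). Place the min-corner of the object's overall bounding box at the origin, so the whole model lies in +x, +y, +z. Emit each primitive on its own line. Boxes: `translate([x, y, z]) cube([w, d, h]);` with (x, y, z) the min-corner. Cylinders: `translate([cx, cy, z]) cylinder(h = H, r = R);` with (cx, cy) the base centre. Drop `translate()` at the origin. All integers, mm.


translate([173, 173, 0]) cylinder(h = 21, r = 173);
translate([173, 173, 21]) cylinder(h = 236, r = 42);
translate([173, 173, 257]) cylinder(h = 21, r = 173);


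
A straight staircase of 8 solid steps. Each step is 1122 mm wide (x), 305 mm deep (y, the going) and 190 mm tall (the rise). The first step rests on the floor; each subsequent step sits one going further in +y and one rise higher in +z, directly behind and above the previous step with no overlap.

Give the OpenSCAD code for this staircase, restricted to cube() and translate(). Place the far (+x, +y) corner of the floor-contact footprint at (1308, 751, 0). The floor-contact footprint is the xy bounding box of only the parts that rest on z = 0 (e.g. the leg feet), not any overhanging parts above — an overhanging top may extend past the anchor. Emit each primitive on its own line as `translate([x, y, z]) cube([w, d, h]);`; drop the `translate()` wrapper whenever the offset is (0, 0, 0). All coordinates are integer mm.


translate([186, 446, 0]) cube([1122, 305, 190]);
translate([186, 751, 190]) cube([1122, 305, 190]);
translate([186, 1056, 380]) cube([1122, 305, 190]);
translate([186, 1361, 570]) cube([1122, 305, 190]);
translate([186, 1666, 760]) cube([1122, 305, 190]);
translate([186, 1971, 950]) cube([1122, 305, 190]);
translate([186, 2276, 1140]) cube([1122, 305, 190]);
translate([186, 2581, 1330]) cube([1122, 305, 190]);


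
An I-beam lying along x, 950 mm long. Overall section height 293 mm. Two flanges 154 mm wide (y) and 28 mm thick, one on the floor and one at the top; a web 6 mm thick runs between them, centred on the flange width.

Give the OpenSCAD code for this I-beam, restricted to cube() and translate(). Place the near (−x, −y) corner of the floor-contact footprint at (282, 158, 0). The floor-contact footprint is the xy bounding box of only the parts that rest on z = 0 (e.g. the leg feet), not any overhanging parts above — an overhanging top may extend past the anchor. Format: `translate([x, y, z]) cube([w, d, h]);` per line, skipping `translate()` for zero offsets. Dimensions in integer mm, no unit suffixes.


translate([282, 158, 0]) cube([950, 154, 28]);
translate([282, 232, 28]) cube([950, 6, 237]);
translate([282, 158, 265]) cube([950, 154, 28]);


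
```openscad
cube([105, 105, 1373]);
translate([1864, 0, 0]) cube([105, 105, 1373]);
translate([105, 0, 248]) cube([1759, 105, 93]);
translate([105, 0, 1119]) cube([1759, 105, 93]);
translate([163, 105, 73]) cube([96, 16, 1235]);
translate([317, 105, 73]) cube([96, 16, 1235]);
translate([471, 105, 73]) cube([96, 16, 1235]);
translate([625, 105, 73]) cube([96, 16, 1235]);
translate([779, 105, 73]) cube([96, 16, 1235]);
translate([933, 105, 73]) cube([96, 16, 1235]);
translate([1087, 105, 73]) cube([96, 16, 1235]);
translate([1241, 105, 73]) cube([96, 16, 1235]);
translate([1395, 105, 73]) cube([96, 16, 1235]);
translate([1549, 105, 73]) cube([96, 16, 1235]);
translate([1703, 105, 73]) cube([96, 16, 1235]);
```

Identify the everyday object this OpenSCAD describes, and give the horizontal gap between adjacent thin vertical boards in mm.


A fence section. The picket gap is 58 mm.

Two posts, two rails, 11 pickets — a fence section. Span 1759 mm holds 11 pickets of 96 mm with 12 equal gaps: ⌊(1759 − 11·96) / 12⌋ = 58 mm.


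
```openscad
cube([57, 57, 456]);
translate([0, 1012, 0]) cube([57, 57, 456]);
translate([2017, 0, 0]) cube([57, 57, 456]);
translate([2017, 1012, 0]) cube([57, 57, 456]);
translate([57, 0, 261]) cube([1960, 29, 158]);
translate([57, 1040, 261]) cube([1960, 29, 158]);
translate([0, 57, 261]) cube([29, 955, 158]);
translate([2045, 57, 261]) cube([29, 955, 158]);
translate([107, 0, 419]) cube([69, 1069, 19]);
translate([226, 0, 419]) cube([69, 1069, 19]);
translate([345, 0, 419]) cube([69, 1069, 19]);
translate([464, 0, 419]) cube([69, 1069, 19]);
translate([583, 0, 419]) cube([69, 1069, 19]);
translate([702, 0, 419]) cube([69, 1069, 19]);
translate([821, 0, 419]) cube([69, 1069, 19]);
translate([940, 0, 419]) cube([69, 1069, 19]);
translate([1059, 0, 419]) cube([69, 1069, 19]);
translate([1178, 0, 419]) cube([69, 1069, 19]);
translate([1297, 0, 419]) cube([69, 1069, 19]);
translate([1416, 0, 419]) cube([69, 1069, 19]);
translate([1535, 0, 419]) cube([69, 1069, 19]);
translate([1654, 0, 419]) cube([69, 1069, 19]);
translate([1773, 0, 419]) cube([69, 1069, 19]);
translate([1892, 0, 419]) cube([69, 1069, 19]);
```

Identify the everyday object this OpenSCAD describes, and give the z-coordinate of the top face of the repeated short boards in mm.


A bed frame. The slat-top height is 438 mm.

Four posts, four rails, and a row of slats — a bed frame. Slats sit on the rails at z = 261 + 158 = 419; with slat thickness 19, the top is 438 mm.


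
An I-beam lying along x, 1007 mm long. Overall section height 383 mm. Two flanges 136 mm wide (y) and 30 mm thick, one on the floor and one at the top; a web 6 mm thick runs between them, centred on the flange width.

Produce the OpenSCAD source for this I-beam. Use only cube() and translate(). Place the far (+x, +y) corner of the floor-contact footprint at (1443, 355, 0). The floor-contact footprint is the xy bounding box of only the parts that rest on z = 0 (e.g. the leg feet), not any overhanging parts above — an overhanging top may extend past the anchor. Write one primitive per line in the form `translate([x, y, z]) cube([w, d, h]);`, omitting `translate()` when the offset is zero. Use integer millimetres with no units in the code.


translate([436, 219, 0]) cube([1007, 136, 30]);
translate([436, 284, 30]) cube([1007, 6, 323]);
translate([436, 219, 353]) cube([1007, 136, 30]);


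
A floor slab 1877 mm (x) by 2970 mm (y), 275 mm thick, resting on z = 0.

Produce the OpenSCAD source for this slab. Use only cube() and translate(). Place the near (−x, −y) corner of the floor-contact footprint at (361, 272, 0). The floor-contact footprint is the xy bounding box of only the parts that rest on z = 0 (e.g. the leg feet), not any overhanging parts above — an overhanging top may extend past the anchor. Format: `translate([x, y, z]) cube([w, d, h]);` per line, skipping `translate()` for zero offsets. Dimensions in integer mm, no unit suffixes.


translate([361, 272, 0]) cube([1877, 2970, 275]);


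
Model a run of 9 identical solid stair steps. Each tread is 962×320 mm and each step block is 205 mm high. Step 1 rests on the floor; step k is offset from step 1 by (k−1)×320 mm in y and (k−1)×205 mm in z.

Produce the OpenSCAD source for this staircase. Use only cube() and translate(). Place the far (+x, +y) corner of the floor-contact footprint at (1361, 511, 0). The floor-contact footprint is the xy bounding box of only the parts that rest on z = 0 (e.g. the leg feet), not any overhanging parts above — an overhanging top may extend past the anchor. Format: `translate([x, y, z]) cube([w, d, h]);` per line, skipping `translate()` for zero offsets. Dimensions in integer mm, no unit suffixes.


translate([399, 191, 0]) cube([962, 320, 205]);
translate([399, 511, 205]) cube([962, 320, 205]);
translate([399, 831, 410]) cube([962, 320, 205]);
translate([399, 1151, 615]) cube([962, 320, 205]);
translate([399, 1471, 820]) cube([962, 320, 205]);
translate([399, 1791, 1025]) cube([962, 320, 205]);
translate([399, 2111, 1230]) cube([962, 320, 205]);
translate([399, 2431, 1435]) cube([962, 320, 205]);
translate([399, 2751, 1640]) cube([962, 320, 205]);


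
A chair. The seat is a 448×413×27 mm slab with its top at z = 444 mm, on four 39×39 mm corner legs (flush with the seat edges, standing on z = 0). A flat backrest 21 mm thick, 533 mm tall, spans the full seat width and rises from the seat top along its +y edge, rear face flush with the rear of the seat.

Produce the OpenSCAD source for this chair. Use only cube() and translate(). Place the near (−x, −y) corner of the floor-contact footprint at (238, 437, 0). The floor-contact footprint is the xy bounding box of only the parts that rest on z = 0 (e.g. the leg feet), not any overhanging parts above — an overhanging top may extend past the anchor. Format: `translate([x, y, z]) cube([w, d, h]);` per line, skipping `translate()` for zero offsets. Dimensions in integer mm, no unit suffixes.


translate([238, 437, 417]) cube([448, 413, 27]);
translate([238, 437, 0]) cube([39, 39, 417]);
translate([647, 437, 0]) cube([39, 39, 417]);
translate([238, 811, 0]) cube([39, 39, 417]);
translate([647, 811, 0]) cube([39, 39, 417]);
translate([238, 829, 444]) cube([448, 21, 533]);
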